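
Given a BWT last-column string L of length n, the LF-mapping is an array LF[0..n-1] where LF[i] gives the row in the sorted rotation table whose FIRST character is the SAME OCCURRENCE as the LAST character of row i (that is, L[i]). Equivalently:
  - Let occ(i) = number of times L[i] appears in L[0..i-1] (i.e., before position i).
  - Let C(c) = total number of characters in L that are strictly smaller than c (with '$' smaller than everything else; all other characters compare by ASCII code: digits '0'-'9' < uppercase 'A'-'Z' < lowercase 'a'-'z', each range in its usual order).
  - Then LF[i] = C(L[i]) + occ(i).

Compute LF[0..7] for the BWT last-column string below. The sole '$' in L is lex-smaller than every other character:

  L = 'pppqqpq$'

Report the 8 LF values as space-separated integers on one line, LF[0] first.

Answer: 1 2 3 5 6 4 7 0

Derivation:
Char counts: '$':1, 'p':4, 'q':3
C (first-col start): C('$')=0, C('p')=1, C('q')=5
L[0]='p': occ=0, LF[0]=C('p')+0=1+0=1
L[1]='p': occ=1, LF[1]=C('p')+1=1+1=2
L[2]='p': occ=2, LF[2]=C('p')+2=1+2=3
L[3]='q': occ=0, LF[3]=C('q')+0=5+0=5
L[4]='q': occ=1, LF[4]=C('q')+1=5+1=6
L[5]='p': occ=3, LF[5]=C('p')+3=1+3=4
L[6]='q': occ=2, LF[6]=C('q')+2=5+2=7
L[7]='$': occ=0, LF[7]=C('$')+0=0+0=0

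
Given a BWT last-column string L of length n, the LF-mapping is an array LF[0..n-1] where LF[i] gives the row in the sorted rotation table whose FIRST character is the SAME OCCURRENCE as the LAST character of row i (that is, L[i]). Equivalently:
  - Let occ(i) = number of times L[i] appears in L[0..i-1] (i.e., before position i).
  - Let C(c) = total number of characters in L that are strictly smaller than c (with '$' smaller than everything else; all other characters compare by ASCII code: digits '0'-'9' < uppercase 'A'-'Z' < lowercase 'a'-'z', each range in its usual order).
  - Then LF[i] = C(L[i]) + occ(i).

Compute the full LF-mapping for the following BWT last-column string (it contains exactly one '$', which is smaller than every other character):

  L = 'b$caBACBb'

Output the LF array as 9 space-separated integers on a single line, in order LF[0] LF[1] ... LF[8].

Answer: 6 0 8 5 2 1 4 3 7

Derivation:
Char counts: '$':1, 'A':1, 'B':2, 'C':1, 'a':1, 'b':2, 'c':1
C (first-col start): C('$')=0, C('A')=1, C('B')=2, C('C')=4, C('a')=5, C('b')=6, C('c')=8
L[0]='b': occ=0, LF[0]=C('b')+0=6+0=6
L[1]='$': occ=0, LF[1]=C('$')+0=0+0=0
L[2]='c': occ=0, LF[2]=C('c')+0=8+0=8
L[3]='a': occ=0, LF[3]=C('a')+0=5+0=5
L[4]='B': occ=0, LF[4]=C('B')+0=2+0=2
L[5]='A': occ=0, LF[5]=C('A')+0=1+0=1
L[6]='C': occ=0, LF[6]=C('C')+0=4+0=4
L[7]='B': occ=1, LF[7]=C('B')+1=2+1=3
L[8]='b': occ=1, LF[8]=C('b')+1=6+1=7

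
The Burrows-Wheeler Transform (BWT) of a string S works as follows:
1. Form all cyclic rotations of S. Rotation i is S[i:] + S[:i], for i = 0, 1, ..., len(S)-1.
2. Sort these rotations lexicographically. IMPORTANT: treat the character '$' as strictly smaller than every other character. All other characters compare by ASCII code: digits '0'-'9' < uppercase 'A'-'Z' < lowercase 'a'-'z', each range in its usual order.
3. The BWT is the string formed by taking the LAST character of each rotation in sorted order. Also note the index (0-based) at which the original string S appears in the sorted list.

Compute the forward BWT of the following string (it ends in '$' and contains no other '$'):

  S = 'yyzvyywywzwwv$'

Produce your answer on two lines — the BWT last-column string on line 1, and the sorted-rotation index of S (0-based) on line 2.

Answer: vwzwzyyywv$yyw
10

Derivation:
All 14 rotations (rotation i = S[i:]+S[:i]):
  rot[0] = yyzvyywywzwwv$
  rot[1] = yzvyywywzwwv$y
  rot[2] = zvyywywzwwv$yy
  rot[3] = vyywywzwwv$yyz
  rot[4] = yywywzwwv$yyzv
  rot[5] = ywywzwwv$yyzvy
  rot[6] = wywzwwv$yyzvyy
  rot[7] = ywzwwv$yyzvyyw
  rot[8] = wzwwv$yyzvyywy
  rot[9] = zwwv$yyzvyywyw
  rot[10] = wwv$yyzvyywywz
  rot[11] = wv$yyzvyywywzw
  rot[12] = v$yyzvyywywzww
  rot[13] = $yyzvyywywzwwv
Sorted (with $ < everything):
  sorted[0] = $yyzvyywywzwwv  (last char: 'v')
  sorted[1] = v$yyzvyywywzww  (last char: 'w')
  sorted[2] = vyywywzwwv$yyz  (last char: 'z')
  sorted[3] = wv$yyzvyywywzw  (last char: 'w')
  sorted[4] = wwv$yyzvyywywz  (last char: 'z')
  sorted[5] = wywzwwv$yyzvyy  (last char: 'y')
  sorted[6] = wzwwv$yyzvyywy  (last char: 'y')
  sorted[7] = ywywzwwv$yyzvy  (last char: 'y')
  sorted[8] = ywzwwv$yyzvyyw  (last char: 'w')
  sorted[9] = yywywzwwv$yyzv  (last char: 'v')
  sorted[10] = yyzvyywywzwwv$  (last char: '$')
  sorted[11] = yzvyywywzwwv$y  (last char: 'y')
  sorted[12] = zvyywywzwwv$yy  (last char: 'y')
  sorted[13] = zwwv$yyzvyywyw  (last char: 'w')
Last column: vwzwzyyywv$yyw
Original string S is at sorted index 10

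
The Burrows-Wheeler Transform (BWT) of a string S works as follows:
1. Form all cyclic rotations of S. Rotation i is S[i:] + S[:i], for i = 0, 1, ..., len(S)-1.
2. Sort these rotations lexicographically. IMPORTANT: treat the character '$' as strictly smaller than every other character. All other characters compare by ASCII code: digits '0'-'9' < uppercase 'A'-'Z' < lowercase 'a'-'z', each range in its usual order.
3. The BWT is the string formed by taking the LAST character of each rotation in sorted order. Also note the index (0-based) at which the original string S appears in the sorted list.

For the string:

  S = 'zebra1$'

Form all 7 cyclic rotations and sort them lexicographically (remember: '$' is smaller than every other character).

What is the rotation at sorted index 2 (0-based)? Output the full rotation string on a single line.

Answer: a1$zebr

Derivation:
All 7 rotations (rotation i = S[i:]+S[:i]):
  rot[0] = zebra1$
  rot[1] = ebra1$z
  rot[2] = bra1$ze
  rot[3] = ra1$zeb
  rot[4] = a1$zebr
  rot[5] = 1$zebra
  rot[6] = $zebra1
Sorted (with $ < everything):
  sorted[0] = $zebra1
  sorted[1] = 1$zebra
  sorted[2] = a1$zebr
  sorted[3] = bra1$ze
  sorted[4] = ebra1$z
  sorted[5] = ra1$zeb
  sorted[6] = zebra1$
sorted[2] = a1$zebr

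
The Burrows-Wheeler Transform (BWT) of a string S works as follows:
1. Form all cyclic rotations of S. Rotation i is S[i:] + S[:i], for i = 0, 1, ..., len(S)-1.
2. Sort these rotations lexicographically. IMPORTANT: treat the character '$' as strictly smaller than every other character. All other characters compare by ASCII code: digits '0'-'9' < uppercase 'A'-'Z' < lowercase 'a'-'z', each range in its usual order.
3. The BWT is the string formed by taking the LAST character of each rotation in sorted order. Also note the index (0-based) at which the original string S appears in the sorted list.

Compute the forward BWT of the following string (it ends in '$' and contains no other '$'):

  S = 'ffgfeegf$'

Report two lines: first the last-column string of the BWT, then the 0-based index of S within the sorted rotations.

Answer: ffegg$fef
5

Derivation:
All 9 rotations (rotation i = S[i:]+S[:i]):
  rot[0] = ffgfeegf$
  rot[1] = fgfeegf$f
  rot[2] = gfeegf$ff
  rot[3] = feegf$ffg
  rot[4] = eegf$ffgf
  rot[5] = egf$ffgfe
  rot[6] = gf$ffgfee
  rot[7] = f$ffgfeeg
  rot[8] = $ffgfeegf
Sorted (with $ < everything):
  sorted[0] = $ffgfeegf  (last char: 'f')
  sorted[1] = eegf$ffgf  (last char: 'f')
  sorted[2] = egf$ffgfe  (last char: 'e')
  sorted[3] = f$ffgfeeg  (last char: 'g')
  sorted[4] = feegf$ffg  (last char: 'g')
  sorted[5] = ffgfeegf$  (last char: '$')
  sorted[6] = fgfeegf$f  (last char: 'f')
  sorted[7] = gf$ffgfee  (last char: 'e')
  sorted[8] = gfeegf$ff  (last char: 'f')
Last column: ffegg$fef
Original string S is at sorted index 5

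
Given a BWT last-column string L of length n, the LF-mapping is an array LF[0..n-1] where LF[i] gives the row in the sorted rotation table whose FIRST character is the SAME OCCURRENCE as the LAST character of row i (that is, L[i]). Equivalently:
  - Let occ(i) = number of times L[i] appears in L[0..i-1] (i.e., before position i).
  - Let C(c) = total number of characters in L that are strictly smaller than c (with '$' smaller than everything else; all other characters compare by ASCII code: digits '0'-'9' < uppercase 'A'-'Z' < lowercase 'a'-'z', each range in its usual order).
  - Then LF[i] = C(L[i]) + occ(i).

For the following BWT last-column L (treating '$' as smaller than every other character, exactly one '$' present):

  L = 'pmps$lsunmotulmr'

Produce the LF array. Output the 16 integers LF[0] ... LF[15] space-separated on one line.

Answer: 8 3 9 11 0 1 12 14 6 4 7 13 15 2 5 10

Derivation:
Char counts: '$':1, 'l':2, 'm':3, 'n':1, 'o':1, 'p':2, 'r':1, 's':2, 't':1, 'u':2
C (first-col start): C('$')=0, C('l')=1, C('m')=3, C('n')=6, C('o')=7, C('p')=8, C('r')=10, C('s')=11, C('t')=13, C('u')=14
L[0]='p': occ=0, LF[0]=C('p')+0=8+0=8
L[1]='m': occ=0, LF[1]=C('m')+0=3+0=3
L[2]='p': occ=1, LF[2]=C('p')+1=8+1=9
L[3]='s': occ=0, LF[3]=C('s')+0=11+0=11
L[4]='$': occ=0, LF[4]=C('$')+0=0+0=0
L[5]='l': occ=0, LF[5]=C('l')+0=1+0=1
L[6]='s': occ=1, LF[6]=C('s')+1=11+1=12
L[7]='u': occ=0, LF[7]=C('u')+0=14+0=14
L[8]='n': occ=0, LF[8]=C('n')+0=6+0=6
L[9]='m': occ=1, LF[9]=C('m')+1=3+1=4
L[10]='o': occ=0, LF[10]=C('o')+0=7+0=7
L[11]='t': occ=0, LF[11]=C('t')+0=13+0=13
L[12]='u': occ=1, LF[12]=C('u')+1=14+1=15
L[13]='l': occ=1, LF[13]=C('l')+1=1+1=2
L[14]='m': occ=2, LF[14]=C('m')+2=3+2=5
L[15]='r': occ=0, LF[15]=C('r')+0=10+0=10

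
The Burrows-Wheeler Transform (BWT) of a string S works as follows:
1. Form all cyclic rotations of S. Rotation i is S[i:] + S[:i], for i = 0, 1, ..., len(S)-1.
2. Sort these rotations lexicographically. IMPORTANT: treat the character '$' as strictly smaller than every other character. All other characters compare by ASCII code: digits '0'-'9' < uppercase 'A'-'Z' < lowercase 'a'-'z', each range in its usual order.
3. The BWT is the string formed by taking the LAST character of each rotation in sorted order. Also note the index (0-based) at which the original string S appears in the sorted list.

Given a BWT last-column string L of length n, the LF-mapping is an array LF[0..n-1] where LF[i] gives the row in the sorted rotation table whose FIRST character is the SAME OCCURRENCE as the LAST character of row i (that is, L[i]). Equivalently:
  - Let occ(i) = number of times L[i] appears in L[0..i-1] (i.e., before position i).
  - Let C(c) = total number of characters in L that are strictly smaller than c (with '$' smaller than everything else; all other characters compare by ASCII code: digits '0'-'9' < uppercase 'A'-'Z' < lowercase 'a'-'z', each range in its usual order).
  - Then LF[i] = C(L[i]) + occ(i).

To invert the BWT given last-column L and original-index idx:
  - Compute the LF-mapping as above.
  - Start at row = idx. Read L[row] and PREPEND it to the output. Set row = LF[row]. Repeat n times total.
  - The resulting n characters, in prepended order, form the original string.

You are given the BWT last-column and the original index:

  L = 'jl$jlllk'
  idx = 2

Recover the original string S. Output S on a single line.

LF mapping: 1 4 0 2 5 6 7 3
Walk LF starting at row 2, prepending L[row]:
  step 1: row=2, L[2]='$', prepend. Next row=LF[2]=0
  step 2: row=0, L[0]='j', prepend. Next row=LF[0]=1
  step 3: row=1, L[1]='l', prepend. Next row=LF[1]=4
  step 4: row=4, L[4]='l', prepend. Next row=LF[4]=5
  step 5: row=5, L[5]='l', prepend. Next row=LF[5]=6
  step 6: row=6, L[6]='l', prepend. Next row=LF[6]=7
  step 7: row=7, L[7]='k', prepend. Next row=LF[7]=3
  step 8: row=3, L[3]='j', prepend. Next row=LF[3]=2
Reversed output: jkllllj$

Answer: jkllllj$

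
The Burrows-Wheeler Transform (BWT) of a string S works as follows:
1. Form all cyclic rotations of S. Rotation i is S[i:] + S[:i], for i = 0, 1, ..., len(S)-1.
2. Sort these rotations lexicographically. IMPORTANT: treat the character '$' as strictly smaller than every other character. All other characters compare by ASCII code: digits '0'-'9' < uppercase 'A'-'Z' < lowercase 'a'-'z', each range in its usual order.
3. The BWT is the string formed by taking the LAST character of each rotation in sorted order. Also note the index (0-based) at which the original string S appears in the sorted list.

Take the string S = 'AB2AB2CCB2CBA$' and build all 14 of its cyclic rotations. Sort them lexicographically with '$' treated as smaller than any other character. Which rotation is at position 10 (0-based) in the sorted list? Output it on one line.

All 14 rotations (rotation i = S[i:]+S[:i]):
  rot[0] = AB2AB2CCB2CBA$
  rot[1] = B2AB2CCB2CBA$A
  rot[2] = 2AB2CCB2CBA$AB
  rot[3] = AB2CCB2CBA$AB2
  rot[4] = B2CCB2CBA$AB2A
  rot[5] = 2CCB2CBA$AB2AB
  rot[6] = CCB2CBA$AB2AB2
  rot[7] = CB2CBA$AB2AB2C
  rot[8] = B2CBA$AB2AB2CC
  rot[9] = 2CBA$AB2AB2CCB
  rot[10] = CBA$AB2AB2CCB2
  rot[11] = BA$AB2AB2CCB2C
  rot[12] = A$AB2AB2CCB2CB
  rot[13] = $AB2AB2CCB2CBA
Sorted (with $ < everything):
  sorted[0] = $AB2AB2CCB2CBA
  sorted[1] = 2AB2CCB2CBA$AB
  sorted[2] = 2CBA$AB2AB2CCB
  sorted[3] = 2CCB2CBA$AB2AB
  sorted[4] = A$AB2AB2CCB2CB
  sorted[5] = AB2AB2CCB2CBA$
  sorted[6] = AB2CCB2CBA$AB2
  sorted[7] = B2AB2CCB2CBA$A
  sorted[8] = B2CBA$AB2AB2CC
  sorted[9] = B2CCB2CBA$AB2A
  sorted[10] = BA$AB2AB2CCB2C
  sorted[11] = CB2CBA$AB2AB2C
  sorted[12] = CBA$AB2AB2CCB2
  sorted[13] = CCB2CBA$AB2AB2
sorted[10] = BA$AB2AB2CCB2C

Answer: BA$AB2AB2CCB2C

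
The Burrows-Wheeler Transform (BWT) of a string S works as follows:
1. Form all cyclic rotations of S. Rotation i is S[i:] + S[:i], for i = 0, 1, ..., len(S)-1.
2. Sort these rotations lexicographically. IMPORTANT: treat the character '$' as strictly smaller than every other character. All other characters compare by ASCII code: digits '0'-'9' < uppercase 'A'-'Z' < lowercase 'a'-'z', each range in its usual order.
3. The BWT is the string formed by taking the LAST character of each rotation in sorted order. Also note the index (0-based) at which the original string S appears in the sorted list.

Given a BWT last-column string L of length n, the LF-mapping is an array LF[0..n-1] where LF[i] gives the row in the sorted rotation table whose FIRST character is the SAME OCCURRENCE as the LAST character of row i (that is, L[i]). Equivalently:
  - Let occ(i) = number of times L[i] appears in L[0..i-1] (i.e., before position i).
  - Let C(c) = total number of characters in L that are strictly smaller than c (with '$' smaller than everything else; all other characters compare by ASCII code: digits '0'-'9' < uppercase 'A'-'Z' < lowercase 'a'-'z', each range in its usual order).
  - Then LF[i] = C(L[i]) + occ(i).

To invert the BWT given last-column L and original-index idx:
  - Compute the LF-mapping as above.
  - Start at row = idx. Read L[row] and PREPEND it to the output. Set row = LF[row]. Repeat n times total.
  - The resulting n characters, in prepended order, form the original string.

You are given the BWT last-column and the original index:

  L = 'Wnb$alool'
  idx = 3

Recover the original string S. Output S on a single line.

LF mapping: 1 6 3 0 2 4 7 8 5
Walk LF starting at row 3, prepending L[row]:
  step 1: row=3, L[3]='$', prepend. Next row=LF[3]=0
  step 2: row=0, L[0]='W', prepend. Next row=LF[0]=1
  step 3: row=1, L[1]='n', prepend. Next row=LF[1]=6
  step 4: row=6, L[6]='o', prepend. Next row=LF[6]=7
  step 5: row=7, L[7]='o', prepend. Next row=LF[7]=8
  step 6: row=8, L[8]='l', prepend. Next row=LF[8]=5
  step 7: row=5, L[5]='l', prepend. Next row=LF[5]=4
  step 8: row=4, L[4]='a', prepend. Next row=LF[4]=2
  step 9: row=2, L[2]='b', prepend. Next row=LF[2]=3
Reversed output: balloonW$

Answer: balloonW$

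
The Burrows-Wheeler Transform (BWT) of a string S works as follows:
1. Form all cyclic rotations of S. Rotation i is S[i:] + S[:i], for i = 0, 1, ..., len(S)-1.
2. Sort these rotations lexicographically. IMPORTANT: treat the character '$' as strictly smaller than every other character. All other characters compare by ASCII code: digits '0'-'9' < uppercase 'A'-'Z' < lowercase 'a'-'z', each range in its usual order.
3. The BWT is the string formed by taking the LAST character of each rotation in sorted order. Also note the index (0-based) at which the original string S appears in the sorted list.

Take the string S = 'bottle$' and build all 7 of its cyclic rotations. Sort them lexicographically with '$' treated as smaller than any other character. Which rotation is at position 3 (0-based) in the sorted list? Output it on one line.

Answer: le$bott

Derivation:
All 7 rotations (rotation i = S[i:]+S[:i]):
  rot[0] = bottle$
  rot[1] = ottle$b
  rot[2] = ttle$bo
  rot[3] = tle$bot
  rot[4] = le$bott
  rot[5] = e$bottl
  rot[6] = $bottle
Sorted (with $ < everything):
  sorted[0] = $bottle
  sorted[1] = bottle$
  sorted[2] = e$bottl
  sorted[3] = le$bott
  sorted[4] = ottle$b
  sorted[5] = tle$bot
  sorted[6] = ttle$bo
sorted[3] = le$bott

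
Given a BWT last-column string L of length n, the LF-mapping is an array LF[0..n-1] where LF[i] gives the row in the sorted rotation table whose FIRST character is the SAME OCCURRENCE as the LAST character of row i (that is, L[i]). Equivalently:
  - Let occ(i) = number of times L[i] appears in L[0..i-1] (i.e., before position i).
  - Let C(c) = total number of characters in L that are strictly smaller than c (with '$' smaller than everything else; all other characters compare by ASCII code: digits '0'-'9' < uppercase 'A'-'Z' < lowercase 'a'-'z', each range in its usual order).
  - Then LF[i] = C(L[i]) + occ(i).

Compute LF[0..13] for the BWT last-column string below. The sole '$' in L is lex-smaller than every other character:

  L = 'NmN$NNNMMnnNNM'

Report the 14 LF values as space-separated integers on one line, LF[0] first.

Answer: 4 11 5 0 6 7 8 1 2 12 13 9 10 3

Derivation:
Char counts: '$':1, 'M':3, 'N':7, 'm':1, 'n':2
C (first-col start): C('$')=0, C('M')=1, C('N')=4, C('m')=11, C('n')=12
L[0]='N': occ=0, LF[0]=C('N')+0=4+0=4
L[1]='m': occ=0, LF[1]=C('m')+0=11+0=11
L[2]='N': occ=1, LF[2]=C('N')+1=4+1=5
L[3]='$': occ=0, LF[3]=C('$')+0=0+0=0
L[4]='N': occ=2, LF[4]=C('N')+2=4+2=6
L[5]='N': occ=3, LF[5]=C('N')+3=4+3=7
L[6]='N': occ=4, LF[6]=C('N')+4=4+4=8
L[7]='M': occ=0, LF[7]=C('M')+0=1+0=1
L[8]='M': occ=1, LF[8]=C('M')+1=1+1=2
L[9]='n': occ=0, LF[9]=C('n')+0=12+0=12
L[10]='n': occ=1, LF[10]=C('n')+1=12+1=13
L[11]='N': occ=5, LF[11]=C('N')+5=4+5=9
L[12]='N': occ=6, LF[12]=C('N')+6=4+6=10
L[13]='M': occ=2, LF[13]=C('M')+2=1+2=3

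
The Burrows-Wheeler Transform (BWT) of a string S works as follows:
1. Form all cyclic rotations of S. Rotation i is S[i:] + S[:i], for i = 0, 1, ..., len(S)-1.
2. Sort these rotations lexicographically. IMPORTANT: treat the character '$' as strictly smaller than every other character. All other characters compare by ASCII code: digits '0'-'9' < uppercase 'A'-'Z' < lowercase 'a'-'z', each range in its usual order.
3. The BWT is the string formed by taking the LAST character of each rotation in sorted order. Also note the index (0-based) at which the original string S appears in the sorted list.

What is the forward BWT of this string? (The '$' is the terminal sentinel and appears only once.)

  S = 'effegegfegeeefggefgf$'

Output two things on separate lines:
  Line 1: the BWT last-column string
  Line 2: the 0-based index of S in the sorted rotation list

All 21 rotations (rotation i = S[i:]+S[:i]):
  rot[0] = effegegfegeeefggefgf$
  rot[1] = ffegegfegeeefggefgf$e
  rot[2] = fegegfegeeefggefgf$ef
  rot[3] = egegfegeeefggefgf$eff
  rot[4] = gegfegeeefggefgf$effe
  rot[5] = egfegeeefggefgf$effeg
  rot[6] = gfegeeefggefgf$effege
  rot[7] = fegeeefggefgf$effegeg
  rot[8] = egeeefggefgf$effegegf
  rot[9] = geeefggefgf$effegegfe
  rot[10] = eeefggefgf$effegegfeg
  rot[11] = eefggefgf$effegegfege
  rot[12] = efggefgf$effegegfegee
  rot[13] = fggefgf$effegegfegeee
  rot[14] = ggefgf$effegegfegeeef
  rot[15] = gefgf$effegegfegeeefg
  rot[16] = efgf$effegegfegeeefgg
  rot[17] = fgf$effegegfegeeefgge
  rot[18] = gf$effegegfegeeefggef
  rot[19] = f$effegegfegeeefggefg
  rot[20] = $effegegfegeeefggefgf
Sorted (with $ < everything):
  sorted[0] = $effegegfegeeefggefgf  (last char: 'f')
  sorted[1] = eeefggefgf$effegegfeg  (last char: 'g')
  sorted[2] = eefggefgf$effegegfege  (last char: 'e')
  sorted[3] = effegegfegeeefggefgf$  (last char: '$')
  sorted[4] = efgf$effegegfegeeefgg  (last char: 'g')
  sorted[5] = efggefgf$effegegfegee  (last char: 'e')
  sorted[6] = egeeefggefgf$effegegf  (last char: 'f')
  sorted[7] = egegfegeeefggefgf$eff  (last char: 'f')
  sorted[8] = egfegeeefggefgf$effeg  (last char: 'g')
  sorted[9] = f$effegegfegeeefggefg  (last char: 'g')
  sorted[10] = fegeeefggefgf$effegeg  (last char: 'g')
  sorted[11] = fegegfegeeefggefgf$ef  (last char: 'f')
  sorted[12] = ffegegfegeeefggefgf$e  (last char: 'e')
  sorted[13] = fgf$effegegfegeeefgge  (last char: 'e')
  sorted[14] = fggefgf$effegegfegeee  (last char: 'e')
  sorted[15] = geeefggefgf$effegegfe  (last char: 'e')
  sorted[16] = gefgf$effegegfegeeefg  (last char: 'g')
  sorted[17] = gegfegeeefggefgf$effe  (last char: 'e')
  sorted[18] = gf$effegegfegeeefggef  (last char: 'f')
  sorted[19] = gfegeeefggefgf$effege  (last char: 'e')
  sorted[20] = ggefgf$effegegfegeeef  (last char: 'f')
Last column: fge$geffgggfeeeegefef
Original string S is at sorted index 3

Answer: fge$geffgggfeeeegefef
3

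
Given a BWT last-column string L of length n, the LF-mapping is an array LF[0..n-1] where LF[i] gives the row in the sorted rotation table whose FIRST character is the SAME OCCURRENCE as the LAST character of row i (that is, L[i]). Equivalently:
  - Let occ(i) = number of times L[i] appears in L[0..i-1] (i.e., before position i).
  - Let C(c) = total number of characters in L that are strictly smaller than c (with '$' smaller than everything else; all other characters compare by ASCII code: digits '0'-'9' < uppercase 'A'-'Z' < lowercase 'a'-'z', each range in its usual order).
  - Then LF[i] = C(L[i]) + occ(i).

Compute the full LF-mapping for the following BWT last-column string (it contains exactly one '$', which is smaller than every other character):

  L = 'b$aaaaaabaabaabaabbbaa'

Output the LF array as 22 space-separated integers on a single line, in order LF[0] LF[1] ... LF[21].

Answer: 15 0 1 2 3 4 5 6 16 7 8 17 9 10 18 11 12 19 20 21 13 14

Derivation:
Char counts: '$':1, 'a':14, 'b':7
C (first-col start): C('$')=0, C('a')=1, C('b')=15
L[0]='b': occ=0, LF[0]=C('b')+0=15+0=15
L[1]='$': occ=0, LF[1]=C('$')+0=0+0=0
L[2]='a': occ=0, LF[2]=C('a')+0=1+0=1
L[3]='a': occ=1, LF[3]=C('a')+1=1+1=2
L[4]='a': occ=2, LF[4]=C('a')+2=1+2=3
L[5]='a': occ=3, LF[5]=C('a')+3=1+3=4
L[6]='a': occ=4, LF[6]=C('a')+4=1+4=5
L[7]='a': occ=5, LF[7]=C('a')+5=1+5=6
L[8]='b': occ=1, LF[8]=C('b')+1=15+1=16
L[9]='a': occ=6, LF[9]=C('a')+6=1+6=7
L[10]='a': occ=7, LF[10]=C('a')+7=1+7=8
L[11]='b': occ=2, LF[11]=C('b')+2=15+2=17
L[12]='a': occ=8, LF[12]=C('a')+8=1+8=9
L[13]='a': occ=9, LF[13]=C('a')+9=1+9=10
L[14]='b': occ=3, LF[14]=C('b')+3=15+3=18
L[15]='a': occ=10, LF[15]=C('a')+10=1+10=11
L[16]='a': occ=11, LF[16]=C('a')+11=1+11=12
L[17]='b': occ=4, LF[17]=C('b')+4=15+4=19
L[18]='b': occ=5, LF[18]=C('b')+5=15+5=20
L[19]='b': occ=6, LF[19]=C('b')+6=15+6=21
L[20]='a': occ=12, LF[20]=C('a')+12=1+12=13
L[21]='a': occ=13, LF[21]=C('a')+13=1+13=14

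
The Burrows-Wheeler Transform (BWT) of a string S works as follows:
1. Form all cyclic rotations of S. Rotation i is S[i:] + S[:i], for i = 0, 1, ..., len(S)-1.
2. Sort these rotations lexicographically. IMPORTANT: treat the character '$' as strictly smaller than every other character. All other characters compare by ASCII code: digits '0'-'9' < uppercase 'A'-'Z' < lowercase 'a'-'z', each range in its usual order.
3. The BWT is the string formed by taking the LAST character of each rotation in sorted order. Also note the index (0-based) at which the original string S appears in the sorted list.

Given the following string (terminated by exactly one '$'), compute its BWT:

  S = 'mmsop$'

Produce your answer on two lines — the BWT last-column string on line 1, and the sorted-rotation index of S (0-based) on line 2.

Answer: p$msom
1

Derivation:
All 6 rotations (rotation i = S[i:]+S[:i]):
  rot[0] = mmsop$
  rot[1] = msop$m
  rot[2] = sop$mm
  rot[3] = op$mms
  rot[4] = p$mmso
  rot[5] = $mmsop
Sorted (with $ < everything):
  sorted[0] = $mmsop  (last char: 'p')
  sorted[1] = mmsop$  (last char: '$')
  sorted[2] = msop$m  (last char: 'm')
  sorted[3] = op$mms  (last char: 's')
  sorted[4] = p$mmso  (last char: 'o')
  sorted[5] = sop$mm  (last char: 'm')
Last column: p$msom
Original string S is at sorted index 1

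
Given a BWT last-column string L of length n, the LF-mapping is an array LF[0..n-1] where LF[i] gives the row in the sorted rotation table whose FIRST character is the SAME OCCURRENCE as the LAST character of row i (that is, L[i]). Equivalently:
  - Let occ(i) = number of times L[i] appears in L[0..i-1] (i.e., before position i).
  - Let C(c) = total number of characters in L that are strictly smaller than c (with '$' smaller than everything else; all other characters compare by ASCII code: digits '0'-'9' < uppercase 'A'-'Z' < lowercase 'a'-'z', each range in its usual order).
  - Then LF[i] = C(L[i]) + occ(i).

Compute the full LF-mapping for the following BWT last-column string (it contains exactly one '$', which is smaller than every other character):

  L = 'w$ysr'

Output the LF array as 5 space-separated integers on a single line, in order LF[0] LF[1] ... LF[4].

Char counts: '$':1, 'r':1, 's':1, 'w':1, 'y':1
C (first-col start): C('$')=0, C('r')=1, C('s')=2, C('w')=3, C('y')=4
L[0]='w': occ=0, LF[0]=C('w')+0=3+0=3
L[1]='$': occ=0, LF[1]=C('$')+0=0+0=0
L[2]='y': occ=0, LF[2]=C('y')+0=4+0=4
L[3]='s': occ=0, LF[3]=C('s')+0=2+0=2
L[4]='r': occ=0, LF[4]=C('r')+0=1+0=1

Answer: 3 0 4 2 1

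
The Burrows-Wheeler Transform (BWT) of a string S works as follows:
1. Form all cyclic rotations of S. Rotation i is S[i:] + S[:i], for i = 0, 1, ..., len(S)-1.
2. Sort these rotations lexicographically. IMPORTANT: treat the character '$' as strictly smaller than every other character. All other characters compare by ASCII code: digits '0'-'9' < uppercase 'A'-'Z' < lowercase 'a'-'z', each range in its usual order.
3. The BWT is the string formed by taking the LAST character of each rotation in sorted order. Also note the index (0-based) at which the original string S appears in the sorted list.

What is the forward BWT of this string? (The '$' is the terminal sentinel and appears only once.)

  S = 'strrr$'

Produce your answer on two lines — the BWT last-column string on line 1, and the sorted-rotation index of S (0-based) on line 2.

All 6 rotations (rotation i = S[i:]+S[:i]):
  rot[0] = strrr$
  rot[1] = trrr$s
  rot[2] = rrr$st
  rot[3] = rr$str
  rot[4] = r$strr
  rot[5] = $strrr
Sorted (with $ < everything):
  sorted[0] = $strrr  (last char: 'r')
  sorted[1] = r$strr  (last char: 'r')
  sorted[2] = rr$str  (last char: 'r')
  sorted[3] = rrr$st  (last char: 't')
  sorted[4] = strrr$  (last char: '$')
  sorted[5] = trrr$s  (last char: 's')
Last column: rrrt$s
Original string S is at sorted index 4

Answer: rrrt$s
4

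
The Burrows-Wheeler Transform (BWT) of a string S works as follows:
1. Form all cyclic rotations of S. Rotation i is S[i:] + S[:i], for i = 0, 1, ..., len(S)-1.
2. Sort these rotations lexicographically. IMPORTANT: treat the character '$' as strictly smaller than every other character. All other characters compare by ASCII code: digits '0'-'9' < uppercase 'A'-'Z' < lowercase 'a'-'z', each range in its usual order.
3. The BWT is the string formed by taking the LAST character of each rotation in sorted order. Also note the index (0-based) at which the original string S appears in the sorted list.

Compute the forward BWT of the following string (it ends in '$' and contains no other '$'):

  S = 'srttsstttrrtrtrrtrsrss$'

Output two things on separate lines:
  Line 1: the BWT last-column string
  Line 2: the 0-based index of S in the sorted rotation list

All 23 rotations (rotation i = S[i:]+S[:i]):
  rot[0] = srttsstttrrtrtrrtrsrss$
  rot[1] = rttsstttrrtrtrrtrsrss$s
  rot[2] = ttsstttrrtrtrrtrsrss$sr
  rot[3] = tsstttrrtrtrrtrsrss$srt
  rot[4] = sstttrrtrtrrtrsrss$srtt
  rot[5] = stttrrtrtrrtrsrss$srtts
  rot[6] = tttrrtrtrrtrsrss$srttss
  rot[7] = ttrrtrtrrtrsrss$srttsst
  rot[8] = trrtrtrrtrsrss$srttsstt
  rot[9] = rrtrtrrtrsrss$srttssttt
  rot[10] = rtrtrrtrsrss$srttsstttr
  rot[11] = trtrrtrsrss$srttsstttrr
  rot[12] = rtrrtrsrss$srttsstttrrt
  rot[13] = trrtrsrss$srttsstttrrtr
  rot[14] = rrtrsrss$srttsstttrrtrt
  rot[15] = rtrsrss$srttsstttrrtrtr
  rot[16] = trsrss$srttsstttrrtrtrr
  rot[17] = rsrss$srttsstttrrtrtrrt
  rot[18] = srss$srttsstttrrtrtrrtr
  rot[19] = rss$srttsstttrrtrtrrtrs
  rot[20] = ss$srttsstttrrtrtrrtrsr
  rot[21] = s$srttsstttrrtrtrrtrsrs
  rot[22] = $srttsstttrrtrtrrtrsrss
Sorted (with $ < everything):
  sorted[0] = $srttsstttrrtrtrrtrsrss  (last char: 's')
  sorted[1] = rrtrsrss$srttsstttrrtrt  (last char: 't')
  sorted[2] = rrtrtrrtrsrss$srttssttt  (last char: 't')
  sorted[3] = rsrss$srttsstttrrtrtrrt  (last char: 't')
  sorted[4] = rss$srttsstttrrtrtrrtrs  (last char: 's')
  sorted[5] = rtrrtrsrss$srttsstttrrt  (last char: 't')
  sorted[6] = rtrsrss$srttsstttrrtrtr  (last char: 'r')
  sorted[7] = rtrtrrtrsrss$srttsstttr  (last char: 'r')
  sorted[8] = rttsstttrrtrtrrtrsrss$s  (last char: 's')
  sorted[9] = s$srttsstttrrtrtrrtrsrs  (last char: 's')
  sorted[10] = srss$srttsstttrrtrtrrtr  (last char: 'r')
  sorted[11] = srttsstttrrtrtrrtrsrss$  (last char: '$')
  sorted[12] = ss$srttsstttrrtrtrrtrsr  (last char: 'r')
  sorted[13] = sstttrrtrtrrtrsrss$srtt  (last char: 't')
  sorted[14] = stttrrtrtrrtrsrss$srtts  (last char: 's')
  sorted[15] = trrtrsrss$srttsstttrrtr  (last char: 'r')
  sorted[16] = trrtrtrrtrsrss$srttsstt  (last char: 't')
  sorted[17] = trsrss$srttsstttrrtrtrr  (last char: 'r')
  sorted[18] = trtrrtrsrss$srttsstttrr  (last char: 'r')
  sorted[19] = tsstttrrtrtrrtrsrss$srt  (last char: 't')
  sorted[20] = ttrrtrtrrtrsrss$srttsst  (last char: 't')
  sorted[21] = ttsstttrrtrtrrtrsrss$sr  (last char: 'r')
  sorted[22] = tttrrtrtrrtrsrss$srttss  (last char: 's')
Last column: stttstrrssr$rtsrtrrttrs
Original string S is at sorted index 11

Answer: stttstrrssr$rtsrtrrttrs
11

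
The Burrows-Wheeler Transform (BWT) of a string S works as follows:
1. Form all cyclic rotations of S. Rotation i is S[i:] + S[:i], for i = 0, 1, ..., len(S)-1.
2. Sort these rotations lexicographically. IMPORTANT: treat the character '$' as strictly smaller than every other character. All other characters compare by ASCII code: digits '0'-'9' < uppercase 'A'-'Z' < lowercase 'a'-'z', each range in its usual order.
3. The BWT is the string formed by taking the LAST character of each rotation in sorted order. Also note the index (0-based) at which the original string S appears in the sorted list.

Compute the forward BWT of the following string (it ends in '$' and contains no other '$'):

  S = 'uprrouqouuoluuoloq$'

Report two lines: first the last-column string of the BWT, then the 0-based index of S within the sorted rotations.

All 19 rotations (rotation i = S[i:]+S[:i]):
  rot[0] = uprrouqouuoluuoloq$
  rot[1] = prrouqouuoluuoloq$u
  rot[2] = rrouqouuoluuoloq$up
  rot[3] = rouqouuoluuoloq$upr
  rot[4] = ouqouuoluuoloq$uprr
  rot[5] = uqouuoluuoloq$uprro
  rot[6] = qouuoluuoloq$uprrou
  rot[7] = ouuoluuoloq$uprrouq
  rot[8] = uuoluuoloq$uprrouqo
  rot[9] = uoluuoloq$uprrouqou
  rot[10] = oluuoloq$uprrouqouu
  rot[11] = luuoloq$uprrouqouuo
  rot[12] = uuoloq$uprrouqouuol
  rot[13] = uoloq$uprrouqouuolu
  rot[14] = oloq$uprrouqouuoluu
  rot[15] = loq$uprrouqouuoluuo
  rot[16] = oq$uprrouqouuoluuol
  rot[17] = q$uprrouqouuoluuolo
  rot[18] = $uprrouqouuoluuoloq
Sorted (with $ < everything):
  sorted[0] = $uprrouqouuoluuoloq  (last char: 'q')
  sorted[1] = loq$uprrouqouuoluuo  (last char: 'o')
  sorted[2] = luuoloq$uprrouqouuo  (last char: 'o')
  sorted[3] = oloq$uprrouqouuoluu  (last char: 'u')
  sorted[4] = oluuoloq$uprrouqouu  (last char: 'u')
  sorted[5] = oq$uprrouqouuoluuol  (last char: 'l')
  sorted[6] = ouqouuoluuoloq$uprr  (last char: 'r')
  sorted[7] = ouuoluuoloq$uprrouq  (last char: 'q')
  sorted[8] = prrouqouuoluuoloq$u  (last char: 'u')
  sorted[9] = q$uprrouqouuoluuolo  (last char: 'o')
  sorted[10] = qouuoluuoloq$uprrou  (last char: 'u')
  sorted[11] = rouqouuoluuoloq$upr  (last char: 'r')
  sorted[12] = rrouqouuoluuoloq$up  (last char: 'p')
  sorted[13] = uoloq$uprrouqouuolu  (last char: 'u')
  sorted[14] = uoluuoloq$uprrouqou  (last char: 'u')
  sorted[15] = uprrouqouuoluuoloq$  (last char: '$')
  sorted[16] = uqouuoluuoloq$uprro  (last char: 'o')
  sorted[17] = uuoloq$uprrouqouuol  (last char: 'l')
  sorted[18] = uuoluuoloq$uprrouqo  (last char: 'o')
Last column: qoouulrquourpuu$olo
Original string S is at sorted index 15

Answer: qoouulrquourpuu$olo
15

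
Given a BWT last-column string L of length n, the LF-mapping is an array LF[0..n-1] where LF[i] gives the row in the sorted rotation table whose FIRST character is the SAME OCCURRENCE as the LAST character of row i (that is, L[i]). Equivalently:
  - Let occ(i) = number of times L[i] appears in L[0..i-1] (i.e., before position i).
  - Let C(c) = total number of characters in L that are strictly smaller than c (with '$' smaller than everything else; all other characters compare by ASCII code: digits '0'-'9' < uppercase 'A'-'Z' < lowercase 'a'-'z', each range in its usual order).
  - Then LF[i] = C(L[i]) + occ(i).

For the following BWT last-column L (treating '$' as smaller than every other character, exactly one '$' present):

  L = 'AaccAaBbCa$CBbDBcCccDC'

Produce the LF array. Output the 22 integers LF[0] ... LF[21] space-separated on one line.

Char counts: '$':1, 'A':2, 'B':3, 'C':4, 'D':2, 'a':3, 'b':2, 'c':5
C (first-col start): C('$')=0, C('A')=1, C('B')=3, C('C')=6, C('D')=10, C('a')=12, C('b')=15, C('c')=17
L[0]='A': occ=0, LF[0]=C('A')+0=1+0=1
L[1]='a': occ=0, LF[1]=C('a')+0=12+0=12
L[2]='c': occ=0, LF[2]=C('c')+0=17+0=17
L[3]='c': occ=1, LF[3]=C('c')+1=17+1=18
L[4]='A': occ=1, LF[4]=C('A')+1=1+1=2
L[5]='a': occ=1, LF[5]=C('a')+1=12+1=13
L[6]='B': occ=0, LF[6]=C('B')+0=3+0=3
L[7]='b': occ=0, LF[7]=C('b')+0=15+0=15
L[8]='C': occ=0, LF[8]=C('C')+0=6+0=6
L[9]='a': occ=2, LF[9]=C('a')+2=12+2=14
L[10]='$': occ=0, LF[10]=C('$')+0=0+0=0
L[11]='C': occ=1, LF[11]=C('C')+1=6+1=7
L[12]='B': occ=1, LF[12]=C('B')+1=3+1=4
L[13]='b': occ=1, LF[13]=C('b')+1=15+1=16
L[14]='D': occ=0, LF[14]=C('D')+0=10+0=10
L[15]='B': occ=2, LF[15]=C('B')+2=3+2=5
L[16]='c': occ=2, LF[16]=C('c')+2=17+2=19
L[17]='C': occ=2, LF[17]=C('C')+2=6+2=8
L[18]='c': occ=3, LF[18]=C('c')+3=17+3=20
L[19]='c': occ=4, LF[19]=C('c')+4=17+4=21
L[20]='D': occ=1, LF[20]=C('D')+1=10+1=11
L[21]='C': occ=3, LF[21]=C('C')+3=6+3=9

Answer: 1 12 17 18 2 13 3 15 6 14 0 7 4 16 10 5 19 8 20 21 11 9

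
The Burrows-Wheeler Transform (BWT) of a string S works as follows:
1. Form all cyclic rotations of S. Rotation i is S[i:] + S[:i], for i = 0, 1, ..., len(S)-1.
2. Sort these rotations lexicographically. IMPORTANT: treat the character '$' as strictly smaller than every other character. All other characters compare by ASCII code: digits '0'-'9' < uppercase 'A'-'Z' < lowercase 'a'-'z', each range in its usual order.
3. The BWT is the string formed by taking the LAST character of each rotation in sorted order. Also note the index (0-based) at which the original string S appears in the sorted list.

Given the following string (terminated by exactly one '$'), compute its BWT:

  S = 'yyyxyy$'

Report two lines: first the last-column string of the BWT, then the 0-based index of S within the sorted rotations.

All 7 rotations (rotation i = S[i:]+S[:i]):
  rot[0] = yyyxyy$
  rot[1] = yyxyy$y
  rot[2] = yxyy$yy
  rot[3] = xyy$yyy
  rot[4] = yy$yyyx
  rot[5] = y$yyyxy
  rot[6] = $yyyxyy
Sorted (with $ < everything):
  sorted[0] = $yyyxyy  (last char: 'y')
  sorted[1] = xyy$yyy  (last char: 'y')
  sorted[2] = y$yyyxy  (last char: 'y')
  sorted[3] = yxyy$yy  (last char: 'y')
  sorted[4] = yy$yyyx  (last char: 'x')
  sorted[5] = yyxyy$y  (last char: 'y')
  sorted[6] = yyyxyy$  (last char: '$')
Last column: yyyyxy$
Original string S is at sorted index 6

Answer: yyyyxy$
6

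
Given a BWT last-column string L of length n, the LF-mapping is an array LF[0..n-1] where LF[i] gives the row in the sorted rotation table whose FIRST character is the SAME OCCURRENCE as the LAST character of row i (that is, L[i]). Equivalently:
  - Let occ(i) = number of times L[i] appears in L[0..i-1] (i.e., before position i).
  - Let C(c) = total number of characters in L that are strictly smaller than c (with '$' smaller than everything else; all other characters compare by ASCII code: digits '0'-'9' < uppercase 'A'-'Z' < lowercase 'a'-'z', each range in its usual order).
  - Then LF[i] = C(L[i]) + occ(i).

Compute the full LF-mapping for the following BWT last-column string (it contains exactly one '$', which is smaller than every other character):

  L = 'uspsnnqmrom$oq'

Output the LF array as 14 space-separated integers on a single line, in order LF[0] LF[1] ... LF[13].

Char counts: '$':1, 'm':2, 'n':2, 'o':2, 'p':1, 'q':2, 'r':1, 's':2, 'u':1
C (first-col start): C('$')=0, C('m')=1, C('n')=3, C('o')=5, C('p')=7, C('q')=8, C('r')=10, C('s')=11, C('u')=13
L[0]='u': occ=0, LF[0]=C('u')+0=13+0=13
L[1]='s': occ=0, LF[1]=C('s')+0=11+0=11
L[2]='p': occ=0, LF[2]=C('p')+0=7+0=7
L[3]='s': occ=1, LF[3]=C('s')+1=11+1=12
L[4]='n': occ=0, LF[4]=C('n')+0=3+0=3
L[5]='n': occ=1, LF[5]=C('n')+1=3+1=4
L[6]='q': occ=0, LF[6]=C('q')+0=8+0=8
L[7]='m': occ=0, LF[7]=C('m')+0=1+0=1
L[8]='r': occ=0, LF[8]=C('r')+0=10+0=10
L[9]='o': occ=0, LF[9]=C('o')+0=5+0=5
L[10]='m': occ=1, LF[10]=C('m')+1=1+1=2
L[11]='$': occ=0, LF[11]=C('$')+0=0+0=0
L[12]='o': occ=1, LF[12]=C('o')+1=5+1=6
L[13]='q': occ=1, LF[13]=C('q')+1=8+1=9

Answer: 13 11 7 12 3 4 8 1 10 5 2 0 6 9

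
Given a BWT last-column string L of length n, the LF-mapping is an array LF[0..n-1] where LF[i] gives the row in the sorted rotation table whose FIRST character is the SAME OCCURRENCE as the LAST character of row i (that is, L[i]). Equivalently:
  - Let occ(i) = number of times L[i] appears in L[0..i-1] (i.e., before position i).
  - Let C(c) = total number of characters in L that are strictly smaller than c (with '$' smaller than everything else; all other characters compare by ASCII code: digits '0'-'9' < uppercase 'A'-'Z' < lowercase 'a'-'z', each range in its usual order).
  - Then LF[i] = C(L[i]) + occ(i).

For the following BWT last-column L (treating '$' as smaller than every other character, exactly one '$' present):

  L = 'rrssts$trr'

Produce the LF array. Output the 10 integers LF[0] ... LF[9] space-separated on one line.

Answer: 1 2 5 6 8 7 0 9 3 4

Derivation:
Char counts: '$':1, 'r':4, 's':3, 't':2
C (first-col start): C('$')=0, C('r')=1, C('s')=5, C('t')=8
L[0]='r': occ=0, LF[0]=C('r')+0=1+0=1
L[1]='r': occ=1, LF[1]=C('r')+1=1+1=2
L[2]='s': occ=0, LF[2]=C('s')+0=5+0=5
L[3]='s': occ=1, LF[3]=C('s')+1=5+1=6
L[4]='t': occ=0, LF[4]=C('t')+0=8+0=8
L[5]='s': occ=2, LF[5]=C('s')+2=5+2=7
L[6]='$': occ=0, LF[6]=C('$')+0=0+0=0
L[7]='t': occ=1, LF[7]=C('t')+1=8+1=9
L[8]='r': occ=2, LF[8]=C('r')+2=1+2=3
L[9]='r': occ=3, LF[9]=C('r')+3=1+3=4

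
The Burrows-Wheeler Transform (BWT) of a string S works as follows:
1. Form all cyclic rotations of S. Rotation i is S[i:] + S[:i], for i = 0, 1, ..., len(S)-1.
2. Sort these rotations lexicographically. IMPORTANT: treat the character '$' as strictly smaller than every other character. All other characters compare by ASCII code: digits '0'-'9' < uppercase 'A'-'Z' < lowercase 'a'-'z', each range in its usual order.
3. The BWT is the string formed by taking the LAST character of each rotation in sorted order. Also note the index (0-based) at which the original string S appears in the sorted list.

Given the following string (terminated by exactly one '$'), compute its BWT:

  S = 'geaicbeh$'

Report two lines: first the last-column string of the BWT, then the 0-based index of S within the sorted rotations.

All 9 rotations (rotation i = S[i:]+S[:i]):
  rot[0] = geaicbeh$
  rot[1] = eaicbeh$g
  rot[2] = aicbeh$ge
  rot[3] = icbeh$gea
  rot[4] = cbeh$geai
  rot[5] = beh$geaic
  rot[6] = eh$geaicb
  rot[7] = h$geaicbe
  rot[8] = $geaicbeh
Sorted (with $ < everything):
  sorted[0] = $geaicbeh  (last char: 'h')
  sorted[1] = aicbeh$ge  (last char: 'e')
  sorted[2] = beh$geaic  (last char: 'c')
  sorted[3] = cbeh$geai  (last char: 'i')
  sorted[4] = eaicbeh$g  (last char: 'g')
  sorted[5] = eh$geaicb  (last char: 'b')
  sorted[6] = geaicbeh$  (last char: '$')
  sorted[7] = h$geaicbe  (last char: 'e')
  sorted[8] = icbeh$gea  (last char: 'a')
Last column: hecigb$ea
Original string S is at sorted index 6

Answer: hecigb$ea
6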